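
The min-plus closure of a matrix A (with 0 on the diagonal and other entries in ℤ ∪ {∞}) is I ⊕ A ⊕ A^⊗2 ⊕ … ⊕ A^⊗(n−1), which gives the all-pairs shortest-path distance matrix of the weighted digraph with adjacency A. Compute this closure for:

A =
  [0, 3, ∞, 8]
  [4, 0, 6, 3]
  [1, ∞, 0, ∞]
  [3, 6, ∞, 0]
Closure =
  [0, 3, 9, 6]
  [4, 0, 6, 3]
  [1, 4, 0, 7]
  [3, 6, 12, 0]

This is the Floyd-Warshall all-pairs shortest-path computation. For each intermediate vertex k = 0, 1, …, 3, update dist[i][j] ← min(dist[i][j], dist[i][k] + dist[k][j]). The final matrix gives, for each (i, j), the minimum total weight of any directed path from i to j (possibly empty when i = j).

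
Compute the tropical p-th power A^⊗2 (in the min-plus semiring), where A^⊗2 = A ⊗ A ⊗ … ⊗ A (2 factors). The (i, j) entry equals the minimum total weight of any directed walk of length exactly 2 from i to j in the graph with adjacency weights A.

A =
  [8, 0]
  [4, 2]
A^⊗2 =
  [4, 2]
  [6, 4]

Each entry (A^⊗2)_ij equals the minimum over all length-2 walks i = v_0 → v_1 → … → v_2 = j of Σ_t A[v_t][v_{t+1}]. For example, for (i, j) = (0, 1) we minimise over 2 possible intermediate vertex sequences; the minimum is 2, attained along the walk 0 → 1 → 1.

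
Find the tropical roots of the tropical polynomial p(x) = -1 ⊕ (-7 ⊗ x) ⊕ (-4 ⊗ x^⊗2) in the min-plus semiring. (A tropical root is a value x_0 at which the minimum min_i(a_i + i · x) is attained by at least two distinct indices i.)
Roots: {-3, 6}

Each tropical root is a break point of the lower envelope of the lines y = a_i + i · x (there are 3 lines, with slopes 0, 1, ..., 2). Only the lines that attain the minimum somewhere contribute to roots; other lines are dominated. Here the surviving (envelope) indices are i = 2, i = 1, i = 0.
Intersections between consecutive envelope lines give the roots: for adjacent envelope indices i < j the intersection is x = (a_i − a_j) / (j − i). Reading off the sorted break points: {-3, 6}.
Verification: at each break x_0, at least two indices attain the minimum of min_i(a_i + i · x_0).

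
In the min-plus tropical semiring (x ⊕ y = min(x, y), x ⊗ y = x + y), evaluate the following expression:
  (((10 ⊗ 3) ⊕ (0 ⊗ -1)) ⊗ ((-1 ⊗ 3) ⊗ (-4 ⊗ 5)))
(((10 ⊗ 3) ⊕ (0 ⊗ -1)) ⊗ ((-1 ⊗ 3) ⊗ (-4 ⊗ 5))) = 2

Expand innermost to outermost. Recall ⊕ takes the minimum of its arguments and ⊗ takes their sum. Working out the expression (((10 ⊗ 3) ⊕ (0 ⊗ -1)) ⊗ ((-1 ⊗ 3) ⊗ (-4 ⊗ 5))) gives 2.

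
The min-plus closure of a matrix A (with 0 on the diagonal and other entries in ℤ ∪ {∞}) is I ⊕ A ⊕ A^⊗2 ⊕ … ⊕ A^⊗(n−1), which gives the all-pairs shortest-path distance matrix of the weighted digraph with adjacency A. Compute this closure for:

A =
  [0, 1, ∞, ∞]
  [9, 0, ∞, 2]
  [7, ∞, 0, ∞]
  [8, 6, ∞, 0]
Closure =
  [0, 1, ∞, 3]
  [9, 0, ∞, 2]
  [7, 8, 0, 10]
  [8, 6, ∞, 0]

This is the Floyd-Warshall all-pairs shortest-path computation. For each intermediate vertex k = 0, 1, …, 3, update dist[i][j] ← min(dist[i][j], dist[i][k] + dist[k][j]). The final matrix gives, for each (i, j), the minimum total weight of any directed path from i to j (possibly empty when i = j).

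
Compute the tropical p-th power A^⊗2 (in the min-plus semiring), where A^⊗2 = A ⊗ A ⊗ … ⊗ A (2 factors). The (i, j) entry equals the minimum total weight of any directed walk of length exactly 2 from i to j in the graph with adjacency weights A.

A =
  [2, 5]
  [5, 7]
A^⊗2 =
  [4, 7]
  [7, 10]

Each entry (A^⊗2)_ij equals the minimum over all length-2 walks i = v_0 → v_1 → … → v_2 = j of Σ_t A[v_t][v_{t+1}]. For example, for (i, j) = (0, 1) we minimise over 2 possible intermediate vertex sequences; the minimum is 7, attained along the walk 0 → 0 → 1.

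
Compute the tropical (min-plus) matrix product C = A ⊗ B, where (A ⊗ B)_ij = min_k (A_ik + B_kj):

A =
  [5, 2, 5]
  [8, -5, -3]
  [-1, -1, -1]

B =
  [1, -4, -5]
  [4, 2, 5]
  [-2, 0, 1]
A ⊗ B =
  [3, 1, 0]
  [-5, -3, -2]
  [-3, -5, -6]

Apply the min-plus product entry-by-entry:
  C[0][0] = min over k of (A[0][0] + B[0][0] = 5 + 1 = 6, A[0][1] + B[1][0] = 2 + 4 = 6, A[0][2] + B[2][0] = 5 + -2 = 3) = 3 (attained at k = 2)
  C[0][1] = min over k of (A[0][0] + B[0][1] = 5 + -4 = 1, A[0][1] + B[1][1] = 2 + 2 = 4, A[0][2] + B[2][1] = 5 + 0 = 5) = 1 (attained at k = 0)
  C[0][2] = min over k of (A[0][0] + B[0][2] = 5 + -5 = 0, A[0][1] + B[1][2] = 2 + 5 = 7, A[0][2] + B[2][2] = 5 + 1 = 6) = 0 (attained at k = 0)
  C[1][0] = min over k of (A[1][0] + B[0][0] = 8 + 1 = 9, A[1][1] + B[1][0] = -5 + 4 = -1, A[1][2] + B[2][0] = -3 + -2 = -5) = -5 (attained at k = 2)
  C[1][1] = min over k of (A[1][0] + B[0][1] = 8 + -4 = 4, A[1][1] + B[1][1] = -5 + 2 = -3, A[1][2] + B[2][1] = -3 + 0 = -3) = -3 (attained at k = 1)
  C[1][2] = min over k of (A[1][0] + B[0][2] = 8 + -5 = 3, A[1][1] + B[1][2] = -5 + 5 = 0, A[1][2] + B[2][2] = -3 + 1 = -2) = -2 (attained at k = 2)
  C[2][0] = min over k of (A[2][0] + B[0][0] = -1 + 1 = 0, A[2][1] + B[1][0] = -1 + 4 = 3, A[2][2] + B[2][0] = -1 + -2 = -3) = -3 (attained at k = 2)
  C[2][1] = min over k of (A[2][0] + B[0][1] = -1 + -4 = -5, A[2][1] + B[1][1] = -1 + 2 = 1, A[2][2] + B[2][1] = -1 + 0 = -1) = -5 (attained at k = 0)
  C[2][2] = min over k of (A[2][0] + B[0][2] = -1 + -5 = -6, A[2][1] + B[1][2] = -1 + 5 = 4, A[2][2] + B[2][2] = -1 + 1 = 0) = -6 (attained at k = 0)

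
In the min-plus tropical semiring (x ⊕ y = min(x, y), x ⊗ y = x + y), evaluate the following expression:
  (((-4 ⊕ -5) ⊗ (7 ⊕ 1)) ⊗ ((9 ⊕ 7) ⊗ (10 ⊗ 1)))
(((-4 ⊕ -5) ⊗ (7 ⊕ 1)) ⊗ ((9 ⊕ 7) ⊗ (10 ⊗ 1))) = 14

Expand innermost to outermost. Recall ⊕ takes the minimum of its arguments and ⊗ takes their sum. Working out the expression (((-4 ⊕ -5) ⊗ (7 ⊕ 1)) ⊗ ((9 ⊕ 7) ⊗ (10 ⊗ 1))) gives 14.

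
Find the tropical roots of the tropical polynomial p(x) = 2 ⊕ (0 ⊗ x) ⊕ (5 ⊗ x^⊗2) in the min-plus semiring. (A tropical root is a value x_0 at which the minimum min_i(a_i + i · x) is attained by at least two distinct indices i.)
Roots: {-5, 2}

Each tropical root is a break point of the lower envelope of the lines y = a_i + i · x (there are 3 lines, with slopes 0, 1, ..., 2). Only the lines that attain the minimum somewhere contribute to roots; other lines are dominated. Here the surviving (envelope) indices are i = 2, i = 1, i = 0.
Intersections between consecutive envelope lines give the roots: for adjacent envelope indices i < j the intersection is x = (a_i − a_j) / (j − i). Reading off the sorted break points: {-5, 2}.
Verification: at each break x_0, at least two indices attain the minimum of min_i(a_i + i · x_0).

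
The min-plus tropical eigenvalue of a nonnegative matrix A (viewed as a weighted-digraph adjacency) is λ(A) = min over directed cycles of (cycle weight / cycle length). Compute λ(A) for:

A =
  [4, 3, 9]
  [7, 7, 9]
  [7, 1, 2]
λ(A) = 2

Enumerate directed cycles and compute their means (weight / length). Sample:
  cycle 0 → 0: weight = 4, length = 1, mean = 4/1 ≈ 4.000
  cycle 1 → 1: weight = 7, length = 1, mean = 7/1 ≈ 7.000
  cycle 2 → 2: weight = 2, length = 1, mean = 2/1 ≈ 2.000
  cycle 0 → 1 → 0: weight = 10, length = 2, mean = 10/2 ≈ 5.000
  cycle 0 → 2 → 0: weight = 16, length = 2, mean = 16/2 ≈ 8.000
  cycle 1 → 0 → 1: weight = 10, length = 2, mean = 10/2 ≈ 5.000
Minimum mean = 2.000, attained e.g. along the cycle 2 → 2 with weight 2 and length 1. So λ(A) = 2/1 = 2.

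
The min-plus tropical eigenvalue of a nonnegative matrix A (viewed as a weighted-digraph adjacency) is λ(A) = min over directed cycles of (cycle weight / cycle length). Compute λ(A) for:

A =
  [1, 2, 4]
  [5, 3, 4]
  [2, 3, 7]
λ(A) = 1

Enumerate directed cycles and compute their means (weight / length). Sample:
  cycle 0 → 0: weight = 1, length = 1, mean = 1/1 ≈ 1.000
  cycle 1 → 1: weight = 3, length = 1, mean = 3/1 ≈ 3.000
  cycle 2 → 2: weight = 7, length = 1, mean = 7/1 ≈ 7.000
  cycle 0 → 1 → 0: weight = 7, length = 2, mean = 7/2 ≈ 3.500
  cycle 0 → 2 → 0: weight = 6, length = 2, mean = 6/2 ≈ 3.000
  cycle 1 → 0 → 1: weight = 7, length = 2, mean = 7/2 ≈ 3.500
Minimum mean = 1.000, attained e.g. along the cycle 0 → 0 with weight 1 and length 1. So λ(A) = 1/1 = 1.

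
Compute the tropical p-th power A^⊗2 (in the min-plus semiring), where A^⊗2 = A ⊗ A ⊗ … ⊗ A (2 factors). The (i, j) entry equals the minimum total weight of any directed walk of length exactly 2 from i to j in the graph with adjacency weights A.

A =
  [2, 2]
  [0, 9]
A^⊗2 =
  [2, 4]
  [2, 2]

Each entry (A^⊗2)_ij equals the minimum over all length-2 walks i = v_0 → v_1 → … → v_2 = j of Σ_t A[v_t][v_{t+1}]. For example, for (i, j) = (0, 1) we minimise over 2 possible intermediate vertex sequences; the minimum is 4, attained along the walk 0 → 0 → 1.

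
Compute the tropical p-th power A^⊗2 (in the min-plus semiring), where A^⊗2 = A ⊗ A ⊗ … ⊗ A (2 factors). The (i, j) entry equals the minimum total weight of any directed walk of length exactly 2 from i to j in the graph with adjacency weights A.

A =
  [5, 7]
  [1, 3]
A^⊗2 =
  [8, 10]
  [4, 6]

Each entry (A^⊗2)_ij equals the minimum over all length-2 walks i = v_0 → v_1 → … → v_2 = j of Σ_t A[v_t][v_{t+1}]. For example, for (i, j) = (0, 1) we minimise over 2 possible intermediate vertex sequences; the minimum is 10, attained along the walk 0 → 1 → 1.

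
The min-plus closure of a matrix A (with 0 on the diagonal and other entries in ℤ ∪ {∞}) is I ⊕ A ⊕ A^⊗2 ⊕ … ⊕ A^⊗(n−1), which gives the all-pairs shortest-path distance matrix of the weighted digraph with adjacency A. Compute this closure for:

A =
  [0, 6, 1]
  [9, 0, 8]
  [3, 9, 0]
Closure =
  [0, 6, 1]
  [9, 0, 8]
  [3, 9, 0]

This is the Floyd-Warshall all-pairs shortest-path computation. For each intermediate vertex k = 0, 1, …, 2, update dist[i][j] ← min(dist[i][j], dist[i][k] + dist[k][j]). The final matrix gives, for each (i, j), the minimum total weight of any directed path from i to j (possibly empty when i = j).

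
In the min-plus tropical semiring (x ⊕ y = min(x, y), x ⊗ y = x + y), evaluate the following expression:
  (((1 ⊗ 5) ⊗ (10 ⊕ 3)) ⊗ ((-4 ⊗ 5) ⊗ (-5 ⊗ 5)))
(((1 ⊗ 5) ⊗ (10 ⊕ 3)) ⊗ ((-4 ⊗ 5) ⊗ (-5 ⊗ 5))) = 10

Expand innermost to outermost. Recall ⊕ takes the minimum of its arguments and ⊗ takes their sum. Working out the expression (((1 ⊗ 5) ⊗ (10 ⊕ 3)) ⊗ ((-4 ⊗ 5) ⊗ (-5 ⊗ 5))) gives 10.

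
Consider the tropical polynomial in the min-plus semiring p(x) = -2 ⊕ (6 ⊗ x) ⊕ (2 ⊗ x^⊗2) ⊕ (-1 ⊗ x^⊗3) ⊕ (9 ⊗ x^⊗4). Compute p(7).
p(7) = -2

A tropical monomial a ⊗ x^⊗i evaluates to a + i · x. Evaluating each term at x = 7:
  Term 0 contributes -2 + 0 · 7 = -2
  Term 1 contributes 6 + 1 · 7 = 13
  Term 2 contributes 2 + 2 · 7 = 16
  Term 3 contributes -1 + 3 · 7 = 20
  Term 4 contributes 9 + 4 · 7 = 37
p(7) = ⊕ of these = min[-2, 13, 16, 20, 37] = -2.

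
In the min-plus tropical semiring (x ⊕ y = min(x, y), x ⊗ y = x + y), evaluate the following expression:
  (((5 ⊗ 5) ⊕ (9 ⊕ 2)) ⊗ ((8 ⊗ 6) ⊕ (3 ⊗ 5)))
(((5 ⊗ 5) ⊕ (9 ⊕ 2)) ⊗ ((8 ⊗ 6) ⊕ (3 ⊗ 5))) = 10

Expand innermost to outermost. Recall ⊕ takes the minimum of its arguments and ⊗ takes their sum. Working out the expression (((5 ⊗ 5) ⊕ (9 ⊕ 2)) ⊗ ((8 ⊗ 6) ⊕ (3 ⊗ 5))) gives 10.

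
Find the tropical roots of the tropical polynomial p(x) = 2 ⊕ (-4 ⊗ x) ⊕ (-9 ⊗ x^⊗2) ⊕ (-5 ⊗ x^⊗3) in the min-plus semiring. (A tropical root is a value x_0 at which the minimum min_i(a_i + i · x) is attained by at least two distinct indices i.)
Roots: {-4, 5, 6}

Each tropical root is a break point of the lower envelope of the lines y = a_i + i · x (there are 4 lines, with slopes 0, 1, ..., 3). Only the lines that attain the minimum somewhere contribute to roots; other lines are dominated. Here the surviving (envelope) indices are i = 3, i = 2, i = 1, i = 0.
Intersections between consecutive envelope lines give the roots: for adjacent envelope indices i < j the intersection is x = (a_i − a_j) / (j − i). Reading off the sorted break points: {-4, 5, 6}.
Verification: at each break x_0, at least two indices attain the minimum of min_i(a_i + i · x_0).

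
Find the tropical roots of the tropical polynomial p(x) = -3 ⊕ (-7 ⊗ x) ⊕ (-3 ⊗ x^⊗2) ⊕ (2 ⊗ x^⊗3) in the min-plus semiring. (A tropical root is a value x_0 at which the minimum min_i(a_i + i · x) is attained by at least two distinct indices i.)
Roots: {-5, -4, 4}

Each tropical root is a break point of the lower envelope of the lines y = a_i + i · x (there are 4 lines, with slopes 0, 1, ..., 3). Only the lines that attain the minimum somewhere contribute to roots; other lines are dominated. Here the surviving (envelope) indices are i = 3, i = 2, i = 1, i = 0.
Intersections between consecutive envelope lines give the roots: for adjacent envelope indices i < j the intersection is x = (a_i − a_j) / (j − i). Reading off the sorted break points: {-5, -4, 4}.
Verification: at each break x_0, at least two indices attain the minimum of min_i(a_i + i · x_0).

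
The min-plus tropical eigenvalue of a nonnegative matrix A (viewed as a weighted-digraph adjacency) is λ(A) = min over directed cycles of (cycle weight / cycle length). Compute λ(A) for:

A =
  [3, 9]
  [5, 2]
λ(A) = 2

Enumerate directed cycles and compute their means (weight / length). Sample:
  cycle 0 → 0: weight = 3, length = 1, mean = 3/1 ≈ 3.000
  cycle 1 → 1: weight = 2, length = 1, mean = 2/1 ≈ 2.000
  cycle 0 → 1 → 0: weight = 14, length = 2, mean = 14/2 ≈ 7.000
  cycle 1 → 0 → 1: weight = 14, length = 2, mean = 14/2 ≈ 7.000
Minimum mean = 2.000, attained e.g. along the cycle 1 → 1 with weight 2 and length 1. So λ(A) = 2/1 = 2.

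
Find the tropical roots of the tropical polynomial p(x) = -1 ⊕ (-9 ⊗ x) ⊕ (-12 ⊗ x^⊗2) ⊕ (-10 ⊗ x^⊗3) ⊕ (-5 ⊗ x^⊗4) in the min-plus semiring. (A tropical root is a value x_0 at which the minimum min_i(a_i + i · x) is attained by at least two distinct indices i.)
Roots: {-5, -2, 3, 8}

Each tropical root is a break point of the lower envelope of the lines y = a_i + i · x (there are 5 lines, with slopes 0, 1, ..., 4). Only the lines that attain the minimum somewhere contribute to roots; other lines are dominated. Here the surviving (envelope) indices are i = 4, i = 3, i = 2, i = 1, i = 0.
Intersections between consecutive envelope lines give the roots: for adjacent envelope indices i < j the intersection is x = (a_i − a_j) / (j − i). Reading off the sorted break points: {-5, -2, 3, 8}.
Verification: at each break x_0, at least two indices attain the minimum of min_i(a_i + i · x_0).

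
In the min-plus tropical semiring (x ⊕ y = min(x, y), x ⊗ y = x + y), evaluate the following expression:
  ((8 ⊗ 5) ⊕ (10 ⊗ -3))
((8 ⊗ 5) ⊕ (10 ⊗ -3)) = 7

Expand innermost to outermost. Recall ⊕ takes the minimum of its arguments and ⊗ takes their sum. Working out the expression ((8 ⊗ 5) ⊕ (10 ⊗ -3)) gives 7.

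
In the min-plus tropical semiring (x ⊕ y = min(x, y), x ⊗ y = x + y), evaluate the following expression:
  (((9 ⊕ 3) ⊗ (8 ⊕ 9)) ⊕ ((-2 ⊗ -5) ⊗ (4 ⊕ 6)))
(((9 ⊕ 3) ⊗ (8 ⊕ 9)) ⊕ ((-2 ⊗ -5) ⊗ (4 ⊕ 6))) = -3

Expand innermost to outermost. Recall ⊕ takes the minimum of its arguments and ⊗ takes their sum. Working out the expression (((9 ⊕ 3) ⊗ (8 ⊕ 9)) ⊕ ((-2 ⊗ -5) ⊗ (4 ⊕ 6))) gives -3.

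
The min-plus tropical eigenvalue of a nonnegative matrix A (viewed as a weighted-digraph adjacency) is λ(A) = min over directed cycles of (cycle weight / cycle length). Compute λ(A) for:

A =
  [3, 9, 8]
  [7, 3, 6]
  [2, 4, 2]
λ(A) = 2

Enumerate directed cycles and compute their means (weight / length). Sample:
  cycle 0 → 0: weight = 3, length = 1, mean = 3/1 ≈ 3.000
  cycle 1 → 1: weight = 3, length = 1, mean = 3/1 ≈ 3.000
  cycle 2 → 2: weight = 2, length = 1, mean = 2/1 ≈ 2.000
  cycle 0 → 1 → 0: weight = 16, length = 2, mean = 16/2 ≈ 8.000
  cycle 0 → 2 → 0: weight = 10, length = 2, mean = 10/2 ≈ 5.000
  cycle 1 → 0 → 1: weight = 16, length = 2, mean = 16/2 ≈ 8.000
Minimum mean = 2.000, attained e.g. along the cycle 2 → 2 with weight 2 and length 1. So λ(A) = 2/1 = 2.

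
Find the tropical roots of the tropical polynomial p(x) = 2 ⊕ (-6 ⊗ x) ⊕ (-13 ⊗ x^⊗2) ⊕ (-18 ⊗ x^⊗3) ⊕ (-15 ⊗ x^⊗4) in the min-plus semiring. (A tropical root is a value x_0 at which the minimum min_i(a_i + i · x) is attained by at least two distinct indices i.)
Roots: {-3, 5, 7, 8}

Each tropical root is a break point of the lower envelope of the lines y = a_i + i · x (there are 5 lines, with slopes 0, 1, ..., 4). Only the lines that attain the minimum somewhere contribute to roots; other lines are dominated. Here the surviving (envelope) indices are i = 4, i = 3, i = 2, i = 1, i = 0.
Intersections between consecutive envelope lines give the roots: for adjacent envelope indices i < j the intersection is x = (a_i − a_j) / (j − i). Reading off the sorted break points: {-3, 5, 7, 8}.
Verification: at each break x_0, at least two indices attain the minimum of min_i(a_i + i · x_0).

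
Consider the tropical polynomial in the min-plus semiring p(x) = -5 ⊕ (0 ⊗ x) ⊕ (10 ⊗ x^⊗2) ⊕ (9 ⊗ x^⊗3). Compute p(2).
p(2) = -5

A tropical monomial a ⊗ x^⊗i evaluates to a + i · x. Evaluating each term at x = 2:
  Term 0 contributes -5 + 0 · 2 = -5
  Term 1 contributes 0 + 1 · 2 = 2
  Term 2 contributes 10 + 2 · 2 = 14
  Term 3 contributes 9 + 3 · 2 = 15
p(2) = ⊕ of these = min[-5, 2, 14, 15] = -5.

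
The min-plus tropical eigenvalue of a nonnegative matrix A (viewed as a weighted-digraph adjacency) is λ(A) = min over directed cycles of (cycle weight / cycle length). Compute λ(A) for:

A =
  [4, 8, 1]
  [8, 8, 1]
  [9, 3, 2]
λ(A) = 2

Enumerate directed cycles and compute their means (weight / length). Sample:
  cycle 0 → 0: weight = 4, length = 1, mean = 4/1 ≈ 4.000
  cycle 1 → 1: weight = 8, length = 1, mean = 8/1 ≈ 8.000
  cycle 2 → 2: weight = 2, length = 1, mean = 2/1 ≈ 2.000
  cycle 0 → 1 → 0: weight = 16, length = 2, mean = 16/2 ≈ 8.000
  cycle 0 → 2 → 0: weight = 10, length = 2, mean = 10/2 ≈ 5.000
  cycle 1 → 0 → 1: weight = 16, length = 2, mean = 16/2 ≈ 8.000
Minimum mean = 2.000, attained e.g. along the cycle 2 → 2 with weight 2 and length 1. So λ(A) = 2/1 = 2.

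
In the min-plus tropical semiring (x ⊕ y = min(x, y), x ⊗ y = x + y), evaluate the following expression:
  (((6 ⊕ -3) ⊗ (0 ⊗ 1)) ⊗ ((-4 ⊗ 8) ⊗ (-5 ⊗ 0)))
(((6 ⊕ -3) ⊗ (0 ⊗ 1)) ⊗ ((-4 ⊗ 8) ⊗ (-5 ⊗ 0))) = -3

Expand innermost to outermost. Recall ⊕ takes the minimum of its arguments and ⊗ takes their sum. Working out the expression (((6 ⊕ -3) ⊗ (0 ⊗ 1)) ⊗ ((-4 ⊗ 8) ⊗ (-5 ⊗ 0))) gives -3.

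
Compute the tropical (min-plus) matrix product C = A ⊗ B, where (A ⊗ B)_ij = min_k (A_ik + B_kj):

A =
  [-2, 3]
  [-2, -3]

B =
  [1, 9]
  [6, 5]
A ⊗ B =
  [-1, 7]
  [-1, 2]

Apply the min-plus product entry-by-entry:
  C[0][0] = min over k of (A[0][0] + B[0][0] = -2 + 1 = -1, A[0][1] + B[1][0] = 3 + 6 = 9) = -1 (attained at k = 0)
  C[0][1] = min over k of (A[0][0] + B[0][1] = -2 + 9 = 7, A[0][1] + B[1][1] = 3 + 5 = 8) = 7 (attained at k = 0)
  C[1][0] = min over k of (A[1][0] + B[0][0] = -2 + 1 = -1, A[1][1] + B[1][0] = -3 + 6 = 3) = -1 (attained at k = 0)
  C[1][1] = min over k of (A[1][0] + B[0][1] = -2 + 9 = 7, A[1][1] + B[1][1] = -3 + 5 = 2) = 2 (attained at k = 1)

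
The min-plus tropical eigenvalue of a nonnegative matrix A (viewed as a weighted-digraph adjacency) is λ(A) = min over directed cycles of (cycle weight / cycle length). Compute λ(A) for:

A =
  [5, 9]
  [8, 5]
λ(A) = 5

Enumerate directed cycles and compute their means (weight / length). Sample:
  cycle 0 → 0: weight = 5, length = 1, mean = 5/1 ≈ 5.000
  cycle 1 → 1: weight = 5, length = 1, mean = 5/1 ≈ 5.000
  cycle 0 → 1 → 0: weight = 17, length = 2, mean = 17/2 ≈ 8.500
  cycle 1 → 0 → 1: weight = 17, length = 2, mean = 17/2 ≈ 8.500
Minimum mean = 5.000, attained e.g. along the cycle 0 → 0 with weight 5 and length 1. So λ(A) = 5/1 = 5.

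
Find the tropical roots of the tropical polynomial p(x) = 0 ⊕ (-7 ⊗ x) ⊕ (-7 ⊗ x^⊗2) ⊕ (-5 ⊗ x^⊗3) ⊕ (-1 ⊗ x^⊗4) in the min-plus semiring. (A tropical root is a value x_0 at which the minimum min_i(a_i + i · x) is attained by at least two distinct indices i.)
Roots: {-4, -2, 0, 7}

Each tropical root is a break point of the lower envelope of the lines y = a_i + i · x (there are 5 lines, with slopes 0, 1, ..., 4). Only the lines that attain the minimum somewhere contribute to roots; other lines are dominated. Here the surviving (envelope) indices are i = 4, i = 3, i = 2, i = 1, i = 0.
Intersections between consecutive envelope lines give the roots: for adjacent envelope indices i < j the intersection is x = (a_i − a_j) / (j − i). Reading off the sorted break points: {-4, -2, 0, 7}.
Verification: at each break x_0, at least two indices attain the minimum of min_i(a_i + i · x_0).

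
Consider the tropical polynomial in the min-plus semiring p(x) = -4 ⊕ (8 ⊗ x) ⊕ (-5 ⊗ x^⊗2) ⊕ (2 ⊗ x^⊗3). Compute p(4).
p(4) = -4

A tropical monomial a ⊗ x^⊗i evaluates to a + i · x. Evaluating each term at x = 4:
  Term 0 contributes -4 + 0 · 4 = -4
  Term 1 contributes 8 + 1 · 4 = 12
  Term 2 contributes -5 + 2 · 4 = 3
  Term 3 contributes 2 + 3 · 4 = 14
p(4) = ⊕ of these = min[-4, 12, 3, 14] = -4.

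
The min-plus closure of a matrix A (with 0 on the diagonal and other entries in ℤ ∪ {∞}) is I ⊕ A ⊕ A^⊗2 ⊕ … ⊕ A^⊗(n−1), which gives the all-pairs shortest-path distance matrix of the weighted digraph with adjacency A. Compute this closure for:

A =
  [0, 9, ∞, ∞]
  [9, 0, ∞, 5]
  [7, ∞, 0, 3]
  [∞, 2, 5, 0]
Closure =
  [0, 9, 19, 14]
  [9, 0, 10, 5]
  [7, 5, 0, 3]
  [11, 2, 5, 0]

This is the Floyd-Warshall all-pairs shortest-path computation. For each intermediate vertex k = 0, 1, …, 3, update dist[i][j] ← min(dist[i][j], dist[i][k] + dist[k][j]). The final matrix gives, for each (i, j), the minimum total weight of any directed path from i to j (possibly empty when i = j).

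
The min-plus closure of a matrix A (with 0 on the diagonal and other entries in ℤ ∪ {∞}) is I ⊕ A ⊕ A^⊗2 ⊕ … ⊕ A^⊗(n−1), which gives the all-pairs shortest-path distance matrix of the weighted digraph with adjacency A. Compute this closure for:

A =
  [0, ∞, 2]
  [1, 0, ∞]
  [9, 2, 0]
Closure =
  [0, 4, 2]
  [1, 0, 3]
  [3, 2, 0]

This is the Floyd-Warshall all-pairs shortest-path computation. For each intermediate vertex k = 0, 1, …, 2, update dist[i][j] ← min(dist[i][j], dist[i][k] + dist[k][j]). The final matrix gives, for each (i, j), the minimum total weight of any directed path from i to j (possibly empty when i = j).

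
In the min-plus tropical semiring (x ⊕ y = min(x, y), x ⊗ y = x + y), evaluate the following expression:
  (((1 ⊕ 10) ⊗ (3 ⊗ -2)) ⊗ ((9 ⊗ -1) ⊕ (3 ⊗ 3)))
(((1 ⊕ 10) ⊗ (3 ⊗ -2)) ⊗ ((9 ⊗ -1) ⊕ (3 ⊗ 3))) = 8

Expand innermost to outermost. Recall ⊕ takes the minimum of its arguments and ⊗ takes their sum. Working out the expression (((1 ⊕ 10) ⊗ (3 ⊗ -2)) ⊗ ((9 ⊗ -1) ⊕ (3 ⊗ 3))) gives 8.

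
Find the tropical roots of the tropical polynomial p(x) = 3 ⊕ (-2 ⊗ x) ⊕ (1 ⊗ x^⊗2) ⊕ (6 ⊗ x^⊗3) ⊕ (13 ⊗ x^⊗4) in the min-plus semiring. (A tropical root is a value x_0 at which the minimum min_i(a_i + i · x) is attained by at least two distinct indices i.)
Roots: {-7, -5, -3, 5}

Each tropical root is a break point of the lower envelope of the lines y = a_i + i · x (there are 5 lines, with slopes 0, 1, ..., 4). Only the lines that attain the minimum somewhere contribute to roots; other lines are dominated. Here the surviving (envelope) indices are i = 4, i = 3, i = 2, i = 1, i = 0.
Intersections between consecutive envelope lines give the roots: for adjacent envelope indices i < j the intersection is x = (a_i − a_j) / (j − i). Reading off the sorted break points: {-7, -5, -3, 5}.
Verification: at each break x_0, at least two indices attain the minimum of min_i(a_i + i · x_0).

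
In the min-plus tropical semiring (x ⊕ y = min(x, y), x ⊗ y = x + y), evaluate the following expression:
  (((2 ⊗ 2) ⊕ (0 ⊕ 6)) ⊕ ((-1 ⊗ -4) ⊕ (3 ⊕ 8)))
(((2 ⊗ 2) ⊕ (0 ⊕ 6)) ⊕ ((-1 ⊗ -4) ⊕ (3 ⊕ 8))) = -5

Expand innermost to outermost. Recall ⊕ takes the minimum of its arguments and ⊗ takes their sum. Working out the expression (((2 ⊗ 2) ⊕ (0 ⊕ 6)) ⊕ ((-1 ⊗ -4) ⊕ (3 ⊕ 8))) gives -5.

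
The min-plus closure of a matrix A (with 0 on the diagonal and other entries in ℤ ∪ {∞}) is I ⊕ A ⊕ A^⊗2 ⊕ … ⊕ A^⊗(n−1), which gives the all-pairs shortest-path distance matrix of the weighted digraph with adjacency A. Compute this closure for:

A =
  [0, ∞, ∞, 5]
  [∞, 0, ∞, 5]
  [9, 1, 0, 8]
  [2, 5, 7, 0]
Closure =
  [0, 10, 12, 5]
  [7, 0, 12, 5]
  [8, 1, 0, 6]
  [2, 5, 7, 0]

This is the Floyd-Warshall all-pairs shortest-path computation. For each intermediate vertex k = 0, 1, …, 3, update dist[i][j] ← min(dist[i][j], dist[i][k] + dist[k][j]). The final matrix gives, for each (i, j), the minimum total weight of any directed path from i to j (possibly empty when i = j).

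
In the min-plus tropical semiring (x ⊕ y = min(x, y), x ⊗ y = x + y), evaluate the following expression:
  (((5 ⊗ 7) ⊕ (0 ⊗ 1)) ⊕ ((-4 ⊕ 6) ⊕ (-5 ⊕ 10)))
(((5 ⊗ 7) ⊕ (0 ⊗ 1)) ⊕ ((-4 ⊕ 6) ⊕ (-5 ⊕ 10))) = -5

Expand innermost to outermost. Recall ⊕ takes the minimum of its arguments and ⊗ takes their sum. Working out the expression (((5 ⊗ 7) ⊕ (0 ⊗ 1)) ⊕ ((-4 ⊕ 6) ⊕ (-5 ⊕ 10))) gives -5.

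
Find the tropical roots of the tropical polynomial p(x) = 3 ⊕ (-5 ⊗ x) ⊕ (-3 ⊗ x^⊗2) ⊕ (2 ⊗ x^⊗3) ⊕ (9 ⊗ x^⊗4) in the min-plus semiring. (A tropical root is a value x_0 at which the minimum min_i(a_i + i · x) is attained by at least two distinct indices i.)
Roots: {-7, -5, -2, 8}

Each tropical root is a break point of the lower envelope of the lines y = a_i + i · x (there are 5 lines, with slopes 0, 1, ..., 4). Only the lines that attain the minimum somewhere contribute to roots; other lines are dominated. Here the surviving (envelope) indices are i = 4, i = 3, i = 2, i = 1, i = 0.
Intersections between consecutive envelope lines give the roots: for adjacent envelope indices i < j the intersection is x = (a_i − a_j) / (j − i). Reading off the sorted break points: {-7, -5, -2, 8}.
Verification: at each break x_0, at least two indices attain the minimum of min_i(a_i + i · x_0).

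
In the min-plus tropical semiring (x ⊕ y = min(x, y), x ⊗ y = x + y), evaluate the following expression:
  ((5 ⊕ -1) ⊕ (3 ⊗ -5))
((5 ⊕ -1) ⊕ (3 ⊗ -5)) = -2

Expand innermost to outermost. Recall ⊕ takes the minimum of its arguments and ⊗ takes their sum. Working out the expression ((5 ⊕ -1) ⊕ (3 ⊗ -5)) gives -2.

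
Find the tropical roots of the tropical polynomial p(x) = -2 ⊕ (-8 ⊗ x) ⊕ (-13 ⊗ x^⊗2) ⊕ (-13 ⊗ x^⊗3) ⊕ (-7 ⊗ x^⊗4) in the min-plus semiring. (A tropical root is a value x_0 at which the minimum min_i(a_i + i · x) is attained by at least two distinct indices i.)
Roots: {-6, 0, 5, 6}

Each tropical root is a break point of the lower envelope of the lines y = a_i + i · x (there are 5 lines, with slopes 0, 1, ..., 4). Only the lines that attain the minimum somewhere contribute to roots; other lines are dominated. Here the surviving (envelope) indices are i = 4, i = 3, i = 2, i = 1, i = 0.
Intersections between consecutive envelope lines give the roots: for adjacent envelope indices i < j the intersection is x = (a_i − a_j) / (j − i). Reading off the sorted break points: {-6, 0, 5, 6}.
Verification: at each break x_0, at least two indices attain the minimum of min_i(a_i + i · x_0).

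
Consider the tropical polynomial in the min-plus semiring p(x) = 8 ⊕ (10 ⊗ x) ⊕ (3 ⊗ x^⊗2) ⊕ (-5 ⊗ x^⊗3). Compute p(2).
p(2) = 1

A tropical monomial a ⊗ x^⊗i evaluates to a + i · x. Evaluating each term at x = 2:
  Term 0 contributes 8 + 0 · 2 = 8
  Term 1 contributes 10 + 1 · 2 = 12
  Term 2 contributes 3 + 2 · 2 = 7
  Term 3 contributes -5 + 3 · 2 = 1
p(2) = ⊕ of these = min[8, 12, 7, 1] = 1.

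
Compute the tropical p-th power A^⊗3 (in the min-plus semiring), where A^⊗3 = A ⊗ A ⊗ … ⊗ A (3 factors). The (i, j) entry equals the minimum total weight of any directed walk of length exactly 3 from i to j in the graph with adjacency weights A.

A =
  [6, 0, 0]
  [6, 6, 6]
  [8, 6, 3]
A^⊗3 =
  [11, 6, 6]
  [12, 12, 9]
  [14, 11, 9]

Each entry (A^⊗3)_ij equals the minimum over all length-3 walks i = v_0 → v_1 → … → v_3 = j of Σ_t A[v_t][v_{t+1}]. For example, for (i, j) = (0, 2) we minimise over 9 possible intermediate vertex sequences; the minimum is 6, attained along the walk 0 → 1 → 0 → 2.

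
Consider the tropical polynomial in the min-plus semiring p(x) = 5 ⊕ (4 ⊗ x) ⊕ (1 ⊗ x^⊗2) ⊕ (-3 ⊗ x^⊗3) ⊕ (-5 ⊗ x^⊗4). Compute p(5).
p(5) = 5

A tropical monomial a ⊗ x^⊗i evaluates to a + i · x. Evaluating each term at x = 5:
  Term 0 contributes 5 + 0 · 5 = 5
  Term 1 contributes 4 + 1 · 5 = 9
  Term 2 contributes 1 + 2 · 5 = 11
  Term 3 contributes -3 + 3 · 5 = 12
  Term 4 contributes -5 + 4 · 5 = 15
p(5) = ⊕ of these = min[5, 9, 11, 12, 15] = 5.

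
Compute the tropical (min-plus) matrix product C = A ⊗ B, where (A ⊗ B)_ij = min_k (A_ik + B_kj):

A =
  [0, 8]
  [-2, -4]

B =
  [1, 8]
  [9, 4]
A ⊗ B =
  [1, 8]
  [-1, 0]

Apply the min-plus product entry-by-entry:
  C[0][0] = min over k of (A[0][0] + B[0][0] = 0 + 1 = 1, A[0][1] + B[1][0] = 8 + 9 = 17) = 1 (attained at k = 0)
  C[0][1] = min over k of (A[0][0] + B[0][1] = 0 + 8 = 8, A[0][1] + B[1][1] = 8 + 4 = 12) = 8 (attained at k = 0)
  C[1][0] = min over k of (A[1][0] + B[0][0] = -2 + 1 = -1, A[1][1] + B[1][0] = -4 + 9 = 5) = -1 (attained at k = 0)
  C[1][1] = min over k of (A[1][0] + B[0][1] = -2 + 8 = 6, A[1][1] + B[1][1] = -4 + 4 = 0) = 0 (attained at k = 1)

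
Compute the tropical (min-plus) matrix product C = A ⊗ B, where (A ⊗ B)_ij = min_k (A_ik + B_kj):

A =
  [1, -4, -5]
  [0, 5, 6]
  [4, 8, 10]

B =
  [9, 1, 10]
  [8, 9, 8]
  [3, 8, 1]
A ⊗ B =
  [-2, 2, -4]
  [9, 1, 7]
  [13, 5, 11]

Apply the min-plus product entry-by-entry:
  C[0][0] = min over k of (A[0][0] + B[0][0] = 1 + 9 = 10, A[0][1] + B[1][0] = -4 + 8 = 4, A[0][2] + B[2][0] = -5 + 3 = -2) = -2 (attained at k = 2)
  C[0][1] = min over k of (A[0][0] + B[0][1] = 1 + 1 = 2, A[0][1] + B[1][1] = -4 + 9 = 5, A[0][2] + B[2][1] = -5 + 8 = 3) = 2 (attained at k = 0)
  C[0][2] = min over k of (A[0][0] + B[0][2] = 1 + 10 = 11, A[0][1] + B[1][2] = -4 + 8 = 4, A[0][2] + B[2][2] = -5 + 1 = -4) = -4 (attained at k = 2)
  C[1][0] = min over k of (A[1][0] + B[0][0] = 0 + 9 = 9, A[1][1] + B[1][0] = 5 + 8 = 13, A[1][2] + B[2][0] = 6 + 3 = 9) = 9 (attained at k = 0)
  C[1][1] = min over k of (A[1][0] + B[0][1] = 0 + 1 = 1, A[1][1] + B[1][1] = 5 + 9 = 14, A[1][2] + B[2][1] = 6 + 8 = 14) = 1 (attained at k = 0)
  C[1][2] = min over k of (A[1][0] + B[0][2] = 0 + 10 = 10, A[1][1] + B[1][2] = 5 + 8 = 13, A[1][2] + B[2][2] = 6 + 1 = 7) = 7 (attained at k = 2)
  C[2][0] = min over k of (A[2][0] + B[0][0] = 4 + 9 = 13, A[2][1] + B[1][0] = 8 + 8 = 16, A[2][2] + B[2][0] = 10 + 3 = 13) = 13 (attained at k = 0)
  C[2][1] = min over k of (A[2][0] + B[0][1] = 4 + 1 = 5, A[2][1] + B[1][1] = 8 + 9 = 17, A[2][2] + B[2][1] = 10 + 8 = 18) = 5 (attained at k = 0)
  C[2][2] = min over k of (A[2][0] + B[0][2] = 4 + 10 = 14, A[2][1] + B[1][2] = 8 + 8 = 16, A[2][2] + B[2][2] = 10 + 1 = 11) = 11 (attained at k = 2)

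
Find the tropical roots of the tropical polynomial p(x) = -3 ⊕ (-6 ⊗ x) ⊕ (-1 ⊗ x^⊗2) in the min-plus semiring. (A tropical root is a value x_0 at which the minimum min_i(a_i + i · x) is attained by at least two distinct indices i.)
Roots: {-5, 3}

Each tropical root is a break point of the lower envelope of the lines y = a_i + i · x (there are 3 lines, with slopes 0, 1, ..., 2). Only the lines that attain the minimum somewhere contribute to roots; other lines are dominated. Here the surviving (envelope) indices are i = 2, i = 1, i = 0.
Intersections between consecutive envelope lines give the roots: for adjacent envelope indices i < j the intersection is x = (a_i − a_j) / (j − i). Reading off the sorted break points: {-5, 3}.
Verification: at each break x_0, at least two indices attain the minimum of min_i(a_i + i · x_0).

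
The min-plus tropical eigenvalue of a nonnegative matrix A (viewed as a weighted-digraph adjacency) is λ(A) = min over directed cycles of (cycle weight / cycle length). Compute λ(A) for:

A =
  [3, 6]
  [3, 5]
λ(A) = 3

Enumerate directed cycles and compute their means (weight / length). Sample:
  cycle 0 → 0: weight = 3, length = 1, mean = 3/1 ≈ 3.000
  cycle 1 → 1: weight = 5, length = 1, mean = 5/1 ≈ 5.000
  cycle 0 → 1 → 0: weight = 9, length = 2, mean = 9/2 ≈ 4.500
  cycle 1 → 0 → 1: weight = 9, length = 2, mean = 9/2 ≈ 4.500
Minimum mean = 3.000, attained e.g. along the cycle 0 → 0 with weight 3 and length 1. So λ(A) = 3/1 = 3.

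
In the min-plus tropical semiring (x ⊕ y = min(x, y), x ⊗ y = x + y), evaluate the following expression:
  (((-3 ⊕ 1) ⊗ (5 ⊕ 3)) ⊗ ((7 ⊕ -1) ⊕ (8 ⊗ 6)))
(((-3 ⊕ 1) ⊗ (5 ⊕ 3)) ⊗ ((7 ⊕ -1) ⊕ (8 ⊗ 6))) = -1

Expand innermost to outermost. Recall ⊕ takes the minimum of its arguments and ⊗ takes their sum. Working out the expression (((-3 ⊕ 1) ⊗ (5 ⊕ 3)) ⊗ ((7 ⊕ -1) ⊕ (8 ⊗ 6))) gives -1.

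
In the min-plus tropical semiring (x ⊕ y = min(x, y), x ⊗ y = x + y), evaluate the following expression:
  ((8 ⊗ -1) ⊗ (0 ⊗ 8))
((8 ⊗ -1) ⊗ (0 ⊗ 8)) = 15

Expand innermost to outermost. Recall ⊕ takes the minimum of its arguments and ⊗ takes their sum. Working out the expression ((8 ⊗ -1) ⊗ (0 ⊗ 8)) gives 15.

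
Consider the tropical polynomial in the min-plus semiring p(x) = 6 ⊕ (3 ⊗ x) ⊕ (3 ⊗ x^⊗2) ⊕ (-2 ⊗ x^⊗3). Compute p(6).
p(6) = 6

A tropical monomial a ⊗ x^⊗i evaluates to a + i · x. Evaluating each term at x = 6:
  Term 0 contributes 6 + 0 · 6 = 6
  Term 1 contributes 3 + 1 · 6 = 9
  Term 2 contributes 3 + 2 · 6 = 15
  Term 3 contributes -2 + 3 · 6 = 16
p(6) = ⊕ of these = min[6, 9, 15, 16] = 6.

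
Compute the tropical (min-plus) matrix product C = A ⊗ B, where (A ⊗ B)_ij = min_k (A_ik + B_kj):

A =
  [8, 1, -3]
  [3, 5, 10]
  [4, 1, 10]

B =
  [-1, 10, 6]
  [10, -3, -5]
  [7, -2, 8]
A ⊗ B =
  [4, -5, -4]
  [2, 2, 0]
  [3, -2, -4]

Apply the min-plus product entry-by-entry:
  C[0][0] = min over k of (A[0][0] + B[0][0] = 8 + -1 = 7, A[0][1] + B[1][0] = 1 + 10 = 11, A[0][2] + B[2][0] = -3 + 7 = 4) = 4 (attained at k = 2)
  C[0][1] = min over k of (A[0][0] + B[0][1] = 8 + 10 = 18, A[0][1] + B[1][1] = 1 + -3 = -2, A[0][2] + B[2][1] = -3 + -2 = -5) = -5 (attained at k = 2)
  C[0][2] = min over k of (A[0][0] + B[0][2] = 8 + 6 = 14, A[0][1] + B[1][2] = 1 + -5 = -4, A[0][2] + B[2][2] = -3 + 8 = 5) = -4 (attained at k = 1)
  C[1][0] = min over k of (A[1][0] + B[0][0] = 3 + -1 = 2, A[1][1] + B[1][0] = 5 + 10 = 15, A[1][2] + B[2][0] = 10 + 7 = 17) = 2 (attained at k = 0)
  C[1][1] = min over k of (A[1][0] + B[0][1] = 3 + 10 = 13, A[1][1] + B[1][1] = 5 + -3 = 2, A[1][2] + B[2][1] = 10 + -2 = 8) = 2 (attained at k = 1)
  C[1][2] = min over k of (A[1][0] + B[0][2] = 3 + 6 = 9, A[1][1] + B[1][2] = 5 + -5 = 0, A[1][2] + B[2][2] = 10 + 8 = 18) = 0 (attained at k = 1)
  C[2][0] = min over k of (A[2][0] + B[0][0] = 4 + -1 = 3, A[2][1] + B[1][0] = 1 + 10 = 11, A[2][2] + B[2][0] = 10 + 7 = 17) = 3 (attained at k = 0)
  C[2][1] = min over k of (A[2][0] + B[0][1] = 4 + 10 = 14, A[2][1] + B[1][1] = 1 + -3 = -2, A[2][2] + B[2][1] = 10 + -2 = 8) = -2 (attained at k = 1)
  C[2][2] = min over k of (A[2][0] + B[0][2] = 4 + 6 = 10, A[2][1] + B[1][2] = 1 + -5 = -4, A[2][2] + B[2][2] = 10 + 8 = 18) = -4 (attained at k = 1)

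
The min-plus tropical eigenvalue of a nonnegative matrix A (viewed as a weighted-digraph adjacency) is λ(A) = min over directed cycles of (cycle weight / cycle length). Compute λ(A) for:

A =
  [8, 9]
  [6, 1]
λ(A) = 1

Enumerate directed cycles and compute their means (weight / length). Sample:
  cycle 0 → 0: weight = 8, length = 1, mean = 8/1 ≈ 8.000
  cycle 1 → 1: weight = 1, length = 1, mean = 1/1 ≈ 1.000
  cycle 0 → 1 → 0: weight = 15, length = 2, mean = 15/2 ≈ 7.500
  cycle 1 → 0 → 1: weight = 15, length = 2, mean = 15/2 ≈ 7.500
Minimum mean = 1.000, attained e.g. along the cycle 1 → 1 with weight 1 and length 1. So λ(A) = 1/1 = 1.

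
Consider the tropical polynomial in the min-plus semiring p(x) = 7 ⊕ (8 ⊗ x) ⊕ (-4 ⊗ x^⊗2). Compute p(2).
p(2) = 0

A tropical monomial a ⊗ x^⊗i evaluates to a + i · x. Evaluating each term at x = 2:
  Term 0 contributes 7 + 0 · 2 = 7
  Term 1 contributes 8 + 1 · 2 = 10
  Term 2 contributes -4 + 2 · 2 = 0
p(2) = ⊕ of these = min[7, 10, 0] = 0.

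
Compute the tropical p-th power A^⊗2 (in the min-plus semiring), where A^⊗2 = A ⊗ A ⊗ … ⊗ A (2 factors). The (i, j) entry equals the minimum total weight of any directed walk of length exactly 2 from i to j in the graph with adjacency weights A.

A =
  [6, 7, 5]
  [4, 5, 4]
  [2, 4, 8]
A^⊗2 =
  [7, 9, 11]
  [6, 8, 9]
  [8, 9, 7]

Each entry (A^⊗2)_ij equals the minimum over all length-2 walks i = v_0 → v_1 → … → v_2 = j of Σ_t A[v_t][v_{t+1}]. For example, for (i, j) = (0, 2) we minimise over 3 possible intermediate vertex sequences; the minimum is 11, attained along the walk 0 → 0 → 2.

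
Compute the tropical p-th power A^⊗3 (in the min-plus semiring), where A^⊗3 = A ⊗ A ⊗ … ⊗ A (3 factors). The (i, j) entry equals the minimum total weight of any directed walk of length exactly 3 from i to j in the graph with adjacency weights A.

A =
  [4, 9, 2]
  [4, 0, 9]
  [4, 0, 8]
A^⊗3 =
  [6, 2, 8]
  [4, 0, 6]
  [4, 0, 6]

Each entry (A^⊗3)_ij equals the minimum over all length-3 walks i = v_0 → v_1 → … → v_3 = j of Σ_t A[v_t][v_{t+1}]. For example, for (i, j) = (0, 2) we minimise over 9 possible intermediate vertex sequences; the minimum is 8, attained along the walk 0 → 2 → 0 → 2.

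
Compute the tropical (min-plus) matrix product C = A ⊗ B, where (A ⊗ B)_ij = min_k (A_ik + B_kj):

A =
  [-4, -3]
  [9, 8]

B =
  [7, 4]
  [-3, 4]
A ⊗ B =
  [-6, 0]
  [5, 12]

Apply the min-plus product entry-by-entry:
  C[0][0] = min over k of (A[0][0] + B[0][0] = -4 + 7 = 3, A[0][1] + B[1][0] = -3 + -3 = -6) = -6 (attained at k = 1)
  C[0][1] = min over k of (A[0][0] + B[0][1] = -4 + 4 = 0, A[0][1] + B[1][1] = -3 + 4 = 1) = 0 (attained at k = 0)
  C[1][0] = min over k of (A[1][0] + B[0][0] = 9 + 7 = 16, A[1][1] + B[1][0] = 8 + -3 = 5) = 5 (attained at k = 1)
  C[1][1] = min over k of (A[1][0] + B[0][1] = 9 + 4 = 13, A[1][1] + B[1][1] = 8 + 4 = 12) = 12 (attained at k = 1)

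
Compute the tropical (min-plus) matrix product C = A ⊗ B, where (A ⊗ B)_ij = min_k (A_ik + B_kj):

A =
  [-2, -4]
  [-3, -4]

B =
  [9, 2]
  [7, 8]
A ⊗ B =
  [3, 0]
  [3, -1]

Apply the min-plus product entry-by-entry:
  C[0][0] = min over k of (A[0][0] + B[0][0] = -2 + 9 = 7, A[0][1] + B[1][0] = -4 + 7 = 3) = 3 (attained at k = 1)
  C[0][1] = min over k of (A[0][0] + B[0][1] = -2 + 2 = 0, A[0][1] + B[1][1] = -4 + 8 = 4) = 0 (attained at k = 0)
  C[1][0] = min over k of (A[1][0] + B[0][0] = -3 + 9 = 6, A[1][1] + B[1][0] = -4 + 7 = 3) = 3 (attained at k = 1)
  C[1][1] = min over k of (A[1][0] + B[0][1] = -3 + 2 = -1, A[1][1] + B[1][1] = -4 + 8 = 4) = -1 (attained at k = 0)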